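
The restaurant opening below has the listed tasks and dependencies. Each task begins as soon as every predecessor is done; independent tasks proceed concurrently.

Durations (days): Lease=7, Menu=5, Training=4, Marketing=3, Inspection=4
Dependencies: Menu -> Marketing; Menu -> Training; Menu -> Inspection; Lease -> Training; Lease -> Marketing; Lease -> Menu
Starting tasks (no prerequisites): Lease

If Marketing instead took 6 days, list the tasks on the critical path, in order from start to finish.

Baseline: Lease→Menu→Training = 7+5+4 = 16 → 16 days.
Marketing has 1 day of float (longest path through it is 15).
New critical path: Lease→Menu→Marketing = 7+5+6 = 18 ⇒ 18 days.

Lease, Menu, Marketing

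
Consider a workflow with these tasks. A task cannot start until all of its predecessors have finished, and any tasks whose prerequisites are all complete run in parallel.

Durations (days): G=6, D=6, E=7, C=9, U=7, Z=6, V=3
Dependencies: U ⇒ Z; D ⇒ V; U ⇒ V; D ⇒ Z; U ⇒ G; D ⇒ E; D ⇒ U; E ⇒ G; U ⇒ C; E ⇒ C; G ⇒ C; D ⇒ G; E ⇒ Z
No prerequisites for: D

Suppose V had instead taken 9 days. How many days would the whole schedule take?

28

Actual critical path: D→U→G→C = 6+7+6+9 = 28 ⇒ 28 days.
The longest path through V is only 16 days, so V has float 12.
The critical path is still D→U→G→C; finish is now 28 days.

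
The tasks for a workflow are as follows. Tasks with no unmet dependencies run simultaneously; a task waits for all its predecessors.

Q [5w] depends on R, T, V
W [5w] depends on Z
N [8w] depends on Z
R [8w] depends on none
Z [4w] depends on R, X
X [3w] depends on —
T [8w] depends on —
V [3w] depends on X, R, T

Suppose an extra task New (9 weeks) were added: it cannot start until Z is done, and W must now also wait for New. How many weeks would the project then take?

Originally the project takes 20 weeks.
With New inserted, W now waits for max(Z, New).
New critical path: R→Z→New→W = 8+4+9+5 = 26 ⇒ 26 weeks.

26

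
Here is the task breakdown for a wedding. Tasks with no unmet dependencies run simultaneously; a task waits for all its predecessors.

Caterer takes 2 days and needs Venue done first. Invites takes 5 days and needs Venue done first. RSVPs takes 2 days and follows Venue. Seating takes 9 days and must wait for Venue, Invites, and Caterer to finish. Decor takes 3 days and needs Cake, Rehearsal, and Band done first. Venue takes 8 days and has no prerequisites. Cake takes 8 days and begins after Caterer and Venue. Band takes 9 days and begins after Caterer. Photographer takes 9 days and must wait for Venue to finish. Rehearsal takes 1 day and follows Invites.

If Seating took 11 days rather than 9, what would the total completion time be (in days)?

24

As given, the longest chain is Venue→Invites→Seating = 8+5+9 = 22, so the finish is 22 days.
Seating is on the critical path; changing it to 11 makes that path 24 days.
No other chain overtakes it, so the finish is 24 days.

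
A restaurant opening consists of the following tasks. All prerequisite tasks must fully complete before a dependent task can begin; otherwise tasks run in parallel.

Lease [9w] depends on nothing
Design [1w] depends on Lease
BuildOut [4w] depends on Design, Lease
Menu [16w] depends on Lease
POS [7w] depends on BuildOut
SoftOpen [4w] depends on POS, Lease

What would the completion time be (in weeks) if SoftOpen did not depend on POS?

Before: longest chain Lease→Design→BuildOut→POS→SoftOpen = 9+1+4+7+4 = 25, finish 25.
Without POS→SoftOpen, SoftOpen's earliest start moves from 21 to 9.
The longest chain is now Lease→Menu = 9+16 = 25, so the restaurant opening takes 25 weeks.

25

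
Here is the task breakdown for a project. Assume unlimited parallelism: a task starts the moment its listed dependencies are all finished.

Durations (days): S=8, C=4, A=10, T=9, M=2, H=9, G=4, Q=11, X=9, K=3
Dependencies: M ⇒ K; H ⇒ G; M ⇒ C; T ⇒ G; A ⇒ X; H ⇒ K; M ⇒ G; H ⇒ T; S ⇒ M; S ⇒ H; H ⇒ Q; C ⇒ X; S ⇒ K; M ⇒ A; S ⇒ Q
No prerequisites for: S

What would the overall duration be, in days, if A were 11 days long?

30

The binding path is S→H→T→G = 8+9+9+4 = 30; finish at 30 days.
A has 1 day of float (longest path through it is 29).
That remains the longest chain; total 30 days.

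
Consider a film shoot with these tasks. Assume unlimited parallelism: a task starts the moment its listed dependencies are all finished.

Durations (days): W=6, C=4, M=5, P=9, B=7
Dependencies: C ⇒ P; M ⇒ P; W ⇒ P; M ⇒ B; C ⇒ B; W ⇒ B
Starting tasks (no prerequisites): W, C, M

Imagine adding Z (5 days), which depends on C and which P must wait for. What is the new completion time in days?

18

Originally the schedule takes 15 days.
With Z inserted, P now waits for max(C, W, M, Z).
New critical path: C→Z→P = 4+5+9 = 18 ⇒ 18 days.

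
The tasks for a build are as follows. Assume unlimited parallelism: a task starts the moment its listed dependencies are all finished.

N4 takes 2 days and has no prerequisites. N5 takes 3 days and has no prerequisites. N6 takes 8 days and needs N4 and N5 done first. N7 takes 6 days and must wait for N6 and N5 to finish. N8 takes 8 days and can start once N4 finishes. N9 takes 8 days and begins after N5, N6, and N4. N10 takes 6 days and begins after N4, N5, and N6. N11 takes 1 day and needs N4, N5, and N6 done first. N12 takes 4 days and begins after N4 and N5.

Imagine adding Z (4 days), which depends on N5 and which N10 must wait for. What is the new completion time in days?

Originally the schedule takes 19 days.
With Z inserted, N10 now waits for max(N4, N5, N6, Z).
New critical path: N5→N6→N9 = 3+8+8 = 19 ⇒ 19 days.

19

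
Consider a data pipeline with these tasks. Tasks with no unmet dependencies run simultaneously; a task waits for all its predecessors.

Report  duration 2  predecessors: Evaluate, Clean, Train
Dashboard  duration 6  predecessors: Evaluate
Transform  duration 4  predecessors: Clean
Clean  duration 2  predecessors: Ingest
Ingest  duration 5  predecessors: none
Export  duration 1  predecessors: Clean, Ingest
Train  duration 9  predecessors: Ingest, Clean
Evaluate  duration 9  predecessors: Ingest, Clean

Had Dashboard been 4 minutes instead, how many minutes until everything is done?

20

As given, the longest chain is Ingest→Clean→Evaluate→Dashboard = 5+2+9+6 = 22, so the finish is 22 minutes.
Since Dashboard is critical, the -2 change carries straight to that chain (now 20 minutes).
That remains the longest chain; total 20 minutes.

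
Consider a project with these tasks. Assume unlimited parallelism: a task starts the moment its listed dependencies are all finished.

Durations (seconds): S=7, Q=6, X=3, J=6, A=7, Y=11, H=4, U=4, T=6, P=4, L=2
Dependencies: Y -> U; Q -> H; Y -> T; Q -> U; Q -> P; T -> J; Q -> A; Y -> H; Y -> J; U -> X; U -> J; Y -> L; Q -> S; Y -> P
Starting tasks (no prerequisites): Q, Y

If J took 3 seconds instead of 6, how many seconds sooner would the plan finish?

As given, the longest chain is Y→T→J = 11+6+6 = 23, so the finish is 23 seconds.
Since J is critical, the -3 change carries straight to that chain (now 20 seconds).
No other chain overtakes it, so the finish is 20 seconds.
Change in finish: 20 − 23 = -3 seconds.

3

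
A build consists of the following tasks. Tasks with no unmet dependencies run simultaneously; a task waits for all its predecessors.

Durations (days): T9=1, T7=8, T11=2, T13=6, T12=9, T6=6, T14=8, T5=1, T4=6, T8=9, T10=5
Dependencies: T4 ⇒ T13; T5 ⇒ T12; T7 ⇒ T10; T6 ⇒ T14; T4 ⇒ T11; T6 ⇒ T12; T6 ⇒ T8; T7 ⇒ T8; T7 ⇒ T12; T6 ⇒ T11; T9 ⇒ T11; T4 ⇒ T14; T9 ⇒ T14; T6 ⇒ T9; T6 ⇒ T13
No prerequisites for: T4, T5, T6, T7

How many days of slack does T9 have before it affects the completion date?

T7→T8 = 8+9 = 17 sets the makespan at 17 days.
T9 finishes as early as 7 and must finish by 9.
So T9 can slip 9 − 7 = 2 days.

2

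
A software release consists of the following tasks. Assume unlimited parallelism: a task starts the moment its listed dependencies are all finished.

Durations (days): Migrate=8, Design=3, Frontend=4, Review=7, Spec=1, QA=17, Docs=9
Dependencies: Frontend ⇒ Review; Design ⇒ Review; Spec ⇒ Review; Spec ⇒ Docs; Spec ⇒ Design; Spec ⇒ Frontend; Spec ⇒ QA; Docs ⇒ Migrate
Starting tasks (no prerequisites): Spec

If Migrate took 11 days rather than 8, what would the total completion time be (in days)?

21

The binding path is Spec→Docs→Migrate = 1+9+8 = 18; finish at 18 days.
Since Migrate is critical, the +3 change carries straight to that chain (now 21 days).
That remains the longest chain; total 21 days.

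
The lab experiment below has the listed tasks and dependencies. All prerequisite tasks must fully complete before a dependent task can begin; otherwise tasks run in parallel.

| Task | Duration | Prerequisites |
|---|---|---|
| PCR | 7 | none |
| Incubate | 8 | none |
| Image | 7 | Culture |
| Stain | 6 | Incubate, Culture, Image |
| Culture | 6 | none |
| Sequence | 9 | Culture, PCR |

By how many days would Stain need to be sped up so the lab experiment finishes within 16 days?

Current finish: 19 days; target: 16.
Stain is on every critical path, so each day cut from Stain cuts the finish by one (this holds down to a finish of 16).
Need 19 − 16 = 3 days off Stain → Stain becomes 3 days, finish becomes 16.

3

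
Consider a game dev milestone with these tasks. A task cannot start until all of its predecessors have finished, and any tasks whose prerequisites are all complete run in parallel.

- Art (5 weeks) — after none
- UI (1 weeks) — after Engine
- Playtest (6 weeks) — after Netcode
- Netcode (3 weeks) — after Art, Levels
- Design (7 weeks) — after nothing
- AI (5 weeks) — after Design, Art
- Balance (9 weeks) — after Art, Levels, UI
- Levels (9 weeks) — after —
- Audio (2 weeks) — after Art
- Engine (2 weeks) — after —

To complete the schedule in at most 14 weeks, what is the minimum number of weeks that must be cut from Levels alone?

4

Current finish: 18 weeks; target: 14.
Levels is on every critical path, so each week cut from Levels cuts the finish by one (this holds down to a finish of 14).
Need 18 − 14 = 4 weeks off Levels → Levels becomes 5 weeks, finish becomes 14.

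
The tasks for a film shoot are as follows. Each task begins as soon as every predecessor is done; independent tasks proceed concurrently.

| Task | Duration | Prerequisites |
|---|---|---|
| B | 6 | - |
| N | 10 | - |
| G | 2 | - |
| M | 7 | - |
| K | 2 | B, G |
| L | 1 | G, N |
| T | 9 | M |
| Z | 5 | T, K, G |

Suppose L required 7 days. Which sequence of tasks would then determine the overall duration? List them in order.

Critical path before the change: M→T→Z = 7+9+5 = 21 giving 21 days.
L is off the critical path — its longest chain is 11 days, giving 10 of slack.
No other chain overtakes it, so the finish is 21 days.

M, T, Z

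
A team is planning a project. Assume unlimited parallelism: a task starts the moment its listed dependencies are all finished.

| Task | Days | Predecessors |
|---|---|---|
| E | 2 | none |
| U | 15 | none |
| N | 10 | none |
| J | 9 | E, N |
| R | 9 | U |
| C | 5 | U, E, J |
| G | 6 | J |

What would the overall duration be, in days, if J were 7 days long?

24

Critical path before the change: N→J→G = 10+9+6 = 25 giving 25 days.
Since J is critical, the -2 change carries straight to that chain (now 23 days).
Now U→R = 15+9 = 24 is longest, so the finish becomes 24 days.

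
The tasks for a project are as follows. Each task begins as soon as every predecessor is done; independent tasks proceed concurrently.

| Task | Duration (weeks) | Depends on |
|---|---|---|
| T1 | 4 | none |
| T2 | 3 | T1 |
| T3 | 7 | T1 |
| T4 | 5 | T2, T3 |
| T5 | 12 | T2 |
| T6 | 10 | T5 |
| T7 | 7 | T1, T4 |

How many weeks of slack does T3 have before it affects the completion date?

Critical path: T1→T2→T5→T6 = 4+3+12+10 = 29, so the finish is 29 weeks.
Longest path through T3: 23 weeks (earliest finish 11, latest finish 17).
Slack of T3 = 10 − 4 = 6 weeks.

6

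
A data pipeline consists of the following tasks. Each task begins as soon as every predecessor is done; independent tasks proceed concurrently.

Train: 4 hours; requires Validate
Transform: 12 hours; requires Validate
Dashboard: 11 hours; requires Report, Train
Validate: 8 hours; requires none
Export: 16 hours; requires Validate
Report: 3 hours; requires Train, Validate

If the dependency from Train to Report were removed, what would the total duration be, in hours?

Original critical path: Validate→Train→Report→Dashboard = 8+4+3+11 = 26 ⇒ 26 hours.
Without Train→Report, Report's earliest start moves from 12 to 8.
New critical path: Validate→Export = 8+16 = 24 ⇒ 24 hours.

24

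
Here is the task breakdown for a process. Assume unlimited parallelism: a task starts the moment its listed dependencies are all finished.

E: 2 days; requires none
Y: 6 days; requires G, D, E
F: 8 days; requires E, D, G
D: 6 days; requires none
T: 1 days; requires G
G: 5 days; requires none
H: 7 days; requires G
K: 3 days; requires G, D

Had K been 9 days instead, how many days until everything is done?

The binding path is D→F = 6+8 = 14; finish at 14 days.
K has 5 days of float (longest path through it is 9).
Now D→K = 6+9 = 15 is longest, so the finish becomes 15 days.

15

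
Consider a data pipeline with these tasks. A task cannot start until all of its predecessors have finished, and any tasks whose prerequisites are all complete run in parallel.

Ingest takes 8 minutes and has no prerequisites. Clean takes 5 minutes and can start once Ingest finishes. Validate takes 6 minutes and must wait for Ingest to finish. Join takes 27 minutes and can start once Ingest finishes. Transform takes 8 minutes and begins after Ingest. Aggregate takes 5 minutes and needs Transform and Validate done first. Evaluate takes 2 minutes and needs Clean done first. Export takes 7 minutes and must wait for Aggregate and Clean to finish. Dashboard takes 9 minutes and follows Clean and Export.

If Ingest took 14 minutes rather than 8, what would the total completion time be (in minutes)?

Actual critical path: Ingest→Transform→Aggregate→Export→Dashboard = 8+8+5+7+9 = 37 ⇒ 37 minutes.
Since Ingest is critical, the +6 change carries straight to that chain (now 43 minutes).
The critical path is still Ingest→Transform→Aggregate→Export→Dashboard; finish is now 43 minutes.

43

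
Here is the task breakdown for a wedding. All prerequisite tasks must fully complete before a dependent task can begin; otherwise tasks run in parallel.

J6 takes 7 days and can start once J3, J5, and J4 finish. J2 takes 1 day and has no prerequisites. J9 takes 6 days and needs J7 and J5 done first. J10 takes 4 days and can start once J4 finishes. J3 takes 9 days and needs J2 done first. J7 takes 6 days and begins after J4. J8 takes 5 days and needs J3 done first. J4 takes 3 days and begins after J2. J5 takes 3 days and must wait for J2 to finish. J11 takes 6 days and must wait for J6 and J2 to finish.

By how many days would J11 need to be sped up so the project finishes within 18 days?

5

Current finish: 23 days; target: 18.
J11 is on every critical path, so each day cut from J11 cuts the finish by one (this holds down to a finish of 18).
Need 23 − 18 = 5 days off J11 → J11 becomes 1 day, finish becomes 18.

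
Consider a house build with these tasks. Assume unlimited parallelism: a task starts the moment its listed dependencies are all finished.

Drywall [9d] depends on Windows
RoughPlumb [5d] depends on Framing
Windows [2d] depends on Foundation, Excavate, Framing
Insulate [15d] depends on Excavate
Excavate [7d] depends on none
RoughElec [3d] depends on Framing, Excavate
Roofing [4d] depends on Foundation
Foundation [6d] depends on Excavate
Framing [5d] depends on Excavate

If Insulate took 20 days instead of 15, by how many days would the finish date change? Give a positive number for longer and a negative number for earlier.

As given, the longest chain is Excavate→Foundation→Windows→Drywall = 7+6+2+9 = 24, so the finish is 24 days.
Insulate has 2 days of float (longest path through it is 22).
The binding chain switches to Excavate→Insulate = 7+20 = 27; finish 27 days.
Change in finish: 27 − 24 = +3 days.

3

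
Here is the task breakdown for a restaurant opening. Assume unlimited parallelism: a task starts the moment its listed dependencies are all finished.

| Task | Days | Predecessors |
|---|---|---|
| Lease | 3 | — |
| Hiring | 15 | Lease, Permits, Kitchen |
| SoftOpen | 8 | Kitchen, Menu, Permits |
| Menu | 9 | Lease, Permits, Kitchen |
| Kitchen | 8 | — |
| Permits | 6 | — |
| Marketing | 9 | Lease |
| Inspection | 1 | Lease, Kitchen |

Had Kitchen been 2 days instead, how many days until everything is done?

As given, the longest chain is Kitchen→Menu→SoftOpen = 8+9+8 = 25, so the finish is 25 days.
Since Kitchen is critical, the -6 change carries straight to that chain (now 19 days).
The binding chain switches to Permits→Menu→SoftOpen = 6+9+8 = 23; finish 23 days.

23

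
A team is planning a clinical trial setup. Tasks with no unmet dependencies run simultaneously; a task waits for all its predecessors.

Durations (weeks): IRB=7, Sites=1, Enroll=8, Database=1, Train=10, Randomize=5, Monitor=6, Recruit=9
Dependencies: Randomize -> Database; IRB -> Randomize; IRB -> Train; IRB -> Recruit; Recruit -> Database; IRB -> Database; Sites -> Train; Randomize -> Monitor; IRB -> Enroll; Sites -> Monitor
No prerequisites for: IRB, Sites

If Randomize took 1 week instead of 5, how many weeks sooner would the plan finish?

1

Actual critical path: IRB→Randomize→Monitor = 7+5+6 = 18 ⇒ 18 weeks.
Randomize lies on that path, so at 1 week the path becomes 14 weeks.
Now IRB→Recruit→Database = 7+9+1 = 17 is longest, so the finish becomes 17 weeks.
Change in finish: 17 − 18 = -1 weeks.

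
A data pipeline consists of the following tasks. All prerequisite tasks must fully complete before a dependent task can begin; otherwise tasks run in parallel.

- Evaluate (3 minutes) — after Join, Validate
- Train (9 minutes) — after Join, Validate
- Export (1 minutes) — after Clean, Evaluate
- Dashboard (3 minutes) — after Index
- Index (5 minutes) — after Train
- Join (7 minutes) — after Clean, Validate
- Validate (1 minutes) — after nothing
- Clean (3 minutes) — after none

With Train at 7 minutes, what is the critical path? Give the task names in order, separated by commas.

As given, the longest chain is Clean→Join→Train→Index→Dashboard = 3+7+9+5+3 = 27, so the finish is 27 minutes.
Train is on the critical path; changing it to 7 makes that path 25 minutes.
No other chain overtakes it, so the finish is 25 minutes.

Clean, Join, Train, Index, Dashboard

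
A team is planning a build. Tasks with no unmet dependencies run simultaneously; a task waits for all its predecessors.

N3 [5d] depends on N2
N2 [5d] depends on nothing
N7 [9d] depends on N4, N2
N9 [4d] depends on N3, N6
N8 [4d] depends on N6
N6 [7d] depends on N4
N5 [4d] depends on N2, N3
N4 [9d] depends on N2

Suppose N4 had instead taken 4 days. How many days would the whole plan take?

The binding path is N2→N4→N6→N8 = 5+9+7+4 = 25; finish at 25 days.
N4 lies on that path, so at 4 days the path becomes 20 days.
That remains the longest chain; total 20 days.

20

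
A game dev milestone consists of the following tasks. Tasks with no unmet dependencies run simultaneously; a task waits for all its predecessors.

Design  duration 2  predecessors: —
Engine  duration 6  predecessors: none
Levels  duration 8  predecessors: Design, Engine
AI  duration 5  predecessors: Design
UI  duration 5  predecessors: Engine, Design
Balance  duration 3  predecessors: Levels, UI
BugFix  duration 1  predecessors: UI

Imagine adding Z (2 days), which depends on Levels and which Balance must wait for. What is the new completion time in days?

Originally the schedule takes 17 days.
With Z inserted, Balance now waits for max(Levels, UI, Z).
New critical path: Engine→Levels→Z→Balance = 6+8+2+3 = 19 ⇒ 19 days.

19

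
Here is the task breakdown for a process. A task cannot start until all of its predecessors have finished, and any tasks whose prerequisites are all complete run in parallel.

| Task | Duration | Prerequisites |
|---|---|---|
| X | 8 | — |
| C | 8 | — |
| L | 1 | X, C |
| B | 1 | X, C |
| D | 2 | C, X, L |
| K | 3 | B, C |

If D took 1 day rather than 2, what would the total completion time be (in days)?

Actual critical path: X→B→K = 8+1+3 = 12 ⇒ 12 days.
D has 1 day of float (longest path through it is 11).
The critical path is still X→B→K; finish is now 12 days.

12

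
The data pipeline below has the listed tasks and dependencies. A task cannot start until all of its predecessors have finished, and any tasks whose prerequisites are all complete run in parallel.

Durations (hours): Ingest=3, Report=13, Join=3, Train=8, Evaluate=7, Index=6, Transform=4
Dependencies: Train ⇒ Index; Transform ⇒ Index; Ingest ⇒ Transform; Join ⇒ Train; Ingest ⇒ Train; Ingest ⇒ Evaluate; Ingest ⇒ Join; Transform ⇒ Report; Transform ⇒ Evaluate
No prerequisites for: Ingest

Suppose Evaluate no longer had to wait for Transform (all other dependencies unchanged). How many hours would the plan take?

Before: longest chain Ingest→Join→Train→Index = 3+3+8+6 = 20, finish 20.
Without Transform→Evaluate, Evaluate's earliest start moves from 7 to 3.
After: Ingest→Join→Train→Index = 3+3+8+6 = 20 → 20 hours.

20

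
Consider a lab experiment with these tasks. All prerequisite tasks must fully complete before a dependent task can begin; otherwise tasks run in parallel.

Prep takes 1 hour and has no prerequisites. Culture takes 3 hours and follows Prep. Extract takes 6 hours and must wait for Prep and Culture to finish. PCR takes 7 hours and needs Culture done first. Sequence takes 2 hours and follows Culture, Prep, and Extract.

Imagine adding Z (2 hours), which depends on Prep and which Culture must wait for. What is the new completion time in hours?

Originally the schedule takes 12 hours.
With Z inserted, Culture now waits for max(Prep, Z).
New critical path: Prep→Z→Culture→Extract→Sequence = 1+2+3+6+2 = 14 ⇒ 14 hours.

14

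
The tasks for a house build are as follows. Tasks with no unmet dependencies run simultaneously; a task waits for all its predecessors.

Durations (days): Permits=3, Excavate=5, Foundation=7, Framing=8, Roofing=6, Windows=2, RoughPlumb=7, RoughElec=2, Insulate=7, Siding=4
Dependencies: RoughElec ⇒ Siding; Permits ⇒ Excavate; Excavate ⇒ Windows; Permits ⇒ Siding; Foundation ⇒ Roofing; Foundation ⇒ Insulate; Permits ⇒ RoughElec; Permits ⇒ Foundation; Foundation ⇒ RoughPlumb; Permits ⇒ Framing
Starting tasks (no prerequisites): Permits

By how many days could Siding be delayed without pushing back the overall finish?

8

The longest chain is Permits→Foundation→RoughPlumb = 3+7+7 = 17; overall finish 17 days.
Siding finishes as early as 9 and must finish by 17.
So Siding can slip 17 − 9 = 8 days.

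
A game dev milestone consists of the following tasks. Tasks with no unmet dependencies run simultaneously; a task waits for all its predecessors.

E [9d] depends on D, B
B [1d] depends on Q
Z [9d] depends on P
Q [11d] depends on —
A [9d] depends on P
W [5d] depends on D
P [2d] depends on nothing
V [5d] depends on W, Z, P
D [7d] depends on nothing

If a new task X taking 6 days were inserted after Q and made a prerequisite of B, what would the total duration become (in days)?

Originally the game dev milestone takes 21 days.
With X inserted, B now waits for max(Q, X).
New critical path: Q→X→B→E = 11+6+1+9 = 27 ⇒ 27 days.

27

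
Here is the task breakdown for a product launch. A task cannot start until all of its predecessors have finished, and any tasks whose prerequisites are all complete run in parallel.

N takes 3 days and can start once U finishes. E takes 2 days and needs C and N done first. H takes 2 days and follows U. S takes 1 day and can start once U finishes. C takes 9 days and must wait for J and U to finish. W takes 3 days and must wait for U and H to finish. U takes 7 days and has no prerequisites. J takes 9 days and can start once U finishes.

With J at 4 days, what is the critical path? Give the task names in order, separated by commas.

U, J, C, E

Actual critical path: U→J→C→E = 7+9+9+2 = 27 ⇒ 27 days.
J is on the critical path; changing it to 4 makes that path 22 days.
No other chain overtakes it, so the finish is 22 days.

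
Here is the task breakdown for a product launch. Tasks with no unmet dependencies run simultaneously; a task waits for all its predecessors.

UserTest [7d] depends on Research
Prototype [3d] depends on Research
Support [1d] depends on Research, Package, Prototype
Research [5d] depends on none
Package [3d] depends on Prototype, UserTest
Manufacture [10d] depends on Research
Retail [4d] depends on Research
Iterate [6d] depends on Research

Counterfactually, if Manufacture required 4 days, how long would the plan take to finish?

16

Baseline: Research→UserTest→Package→Support = 5+7+3+1 = 16 → 16 days.
Manufacture has 1 day of float (longest path through it is 15).
No other chain overtakes it, so the finish is 16 days.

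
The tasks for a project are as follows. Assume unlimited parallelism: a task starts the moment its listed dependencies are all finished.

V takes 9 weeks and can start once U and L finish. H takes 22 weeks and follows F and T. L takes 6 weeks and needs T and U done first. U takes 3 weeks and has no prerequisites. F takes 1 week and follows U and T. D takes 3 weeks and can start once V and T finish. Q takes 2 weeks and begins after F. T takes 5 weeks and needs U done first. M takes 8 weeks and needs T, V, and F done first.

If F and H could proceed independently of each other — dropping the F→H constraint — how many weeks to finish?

Before: longest chain U→T→L→V→M = 3+5+6+9+8 = 31, finish 31.
Without F→H, H's earliest start moves from 9 to 8.
After: U→T→L→V→M = 3+5+6+9+8 = 31 → 31 weeks.

31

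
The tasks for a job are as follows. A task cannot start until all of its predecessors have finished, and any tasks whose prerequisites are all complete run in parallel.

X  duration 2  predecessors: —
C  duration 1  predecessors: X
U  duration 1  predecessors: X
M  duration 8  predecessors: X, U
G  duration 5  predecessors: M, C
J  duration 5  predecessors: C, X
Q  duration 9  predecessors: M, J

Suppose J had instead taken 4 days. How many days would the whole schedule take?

Baseline: X→U→M→Q = 2+1+8+9 = 20 → 20 days.
J is off the critical path — its longest chain is 17 days, giving 3 of slack.
No other chain overtakes it, so the finish is 20 days.

20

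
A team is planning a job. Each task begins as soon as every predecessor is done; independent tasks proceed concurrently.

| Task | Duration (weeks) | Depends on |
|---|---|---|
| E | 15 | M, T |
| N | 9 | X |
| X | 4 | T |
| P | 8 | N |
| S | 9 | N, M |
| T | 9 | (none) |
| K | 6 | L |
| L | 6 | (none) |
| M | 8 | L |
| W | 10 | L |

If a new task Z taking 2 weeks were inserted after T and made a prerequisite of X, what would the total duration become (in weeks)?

33

Originally the plan takes 31 weeks.
With Z inserted, X now waits for max(T, Z).
New critical path: T→Z→X→N→S = 9+2+4+9+9 = 33 ⇒ 33 weeks.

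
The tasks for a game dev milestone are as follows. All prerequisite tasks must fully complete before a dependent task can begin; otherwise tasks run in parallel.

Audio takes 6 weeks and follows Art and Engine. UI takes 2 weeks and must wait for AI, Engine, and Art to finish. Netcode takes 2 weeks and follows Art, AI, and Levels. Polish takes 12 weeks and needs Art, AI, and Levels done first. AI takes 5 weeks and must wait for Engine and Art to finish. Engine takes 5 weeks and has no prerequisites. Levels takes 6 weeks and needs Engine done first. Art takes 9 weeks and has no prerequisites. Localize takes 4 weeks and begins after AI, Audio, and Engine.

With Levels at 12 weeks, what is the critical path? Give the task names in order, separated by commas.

Engine, Levels, Polish

Actual critical path: Art→AI→Polish = 9+5+12 = 26 ⇒ 26 weeks.
Levels is off the critical path — its longest chain is 23 weeks, giving 3 of slack.
New critical path: Engine→Levels→Polish = 5+12+12 = 29 ⇒ 29 weeks.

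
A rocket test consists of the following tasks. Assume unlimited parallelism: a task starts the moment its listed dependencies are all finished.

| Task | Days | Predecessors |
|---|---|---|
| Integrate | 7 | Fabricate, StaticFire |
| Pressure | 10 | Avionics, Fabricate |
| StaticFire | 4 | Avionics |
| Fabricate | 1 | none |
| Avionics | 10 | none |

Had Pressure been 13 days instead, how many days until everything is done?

23

Critical path before the change: Avionics→StaticFire→Integrate = 10+4+7 = 21 giving 21 days.
Pressure is off the critical path — its longest chain is 20 days, giving 1 of slack.
Now Avionics→Pressure = 10+13 = 23 is longest, so the finish becomes 23 days.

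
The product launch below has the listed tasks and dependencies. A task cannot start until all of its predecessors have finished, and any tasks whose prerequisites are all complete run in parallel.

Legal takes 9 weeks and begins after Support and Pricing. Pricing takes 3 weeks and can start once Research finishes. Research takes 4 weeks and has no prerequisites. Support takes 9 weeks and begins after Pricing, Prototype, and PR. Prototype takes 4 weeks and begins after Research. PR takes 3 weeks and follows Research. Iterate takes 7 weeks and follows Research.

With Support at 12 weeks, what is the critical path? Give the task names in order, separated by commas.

Critical path before the change: Research→Prototype→Support→Legal = 4+4+9+9 = 26 giving 26 weeks.
Since Support is critical, the +3 change carries straight to that chain (now 29 weeks).
No other chain overtakes it, so the finish is 29 weeks.

Research, Prototype, Support, Legal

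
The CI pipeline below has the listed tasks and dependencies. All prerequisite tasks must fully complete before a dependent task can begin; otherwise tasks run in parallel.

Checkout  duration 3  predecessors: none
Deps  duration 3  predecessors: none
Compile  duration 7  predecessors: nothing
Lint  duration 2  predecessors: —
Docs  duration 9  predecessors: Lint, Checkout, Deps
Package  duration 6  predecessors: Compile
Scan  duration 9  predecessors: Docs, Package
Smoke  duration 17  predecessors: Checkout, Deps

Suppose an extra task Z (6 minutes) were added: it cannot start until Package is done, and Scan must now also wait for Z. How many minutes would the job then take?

Originally the job takes 22 minutes.
With Z inserted, Scan now waits for max(Docs, Package, Z).
New critical path: Compile→Package→Z→Scan = 7+6+6+9 = 28 ⇒ 28 minutes.

28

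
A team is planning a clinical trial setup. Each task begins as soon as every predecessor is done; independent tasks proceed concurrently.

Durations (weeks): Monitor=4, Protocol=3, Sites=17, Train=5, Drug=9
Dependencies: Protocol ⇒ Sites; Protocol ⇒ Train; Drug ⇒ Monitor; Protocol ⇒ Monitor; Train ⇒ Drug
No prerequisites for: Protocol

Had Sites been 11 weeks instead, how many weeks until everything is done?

Critical path before the change: Protocol→Train→Drug→Monitor = 3+5+9+4 = 21 giving 21 weeks.
Sites has 1 week of float (longest path through it is 20).
The critical path is still Protocol→Train→Drug→Monitor; finish is now 21 weeks.

21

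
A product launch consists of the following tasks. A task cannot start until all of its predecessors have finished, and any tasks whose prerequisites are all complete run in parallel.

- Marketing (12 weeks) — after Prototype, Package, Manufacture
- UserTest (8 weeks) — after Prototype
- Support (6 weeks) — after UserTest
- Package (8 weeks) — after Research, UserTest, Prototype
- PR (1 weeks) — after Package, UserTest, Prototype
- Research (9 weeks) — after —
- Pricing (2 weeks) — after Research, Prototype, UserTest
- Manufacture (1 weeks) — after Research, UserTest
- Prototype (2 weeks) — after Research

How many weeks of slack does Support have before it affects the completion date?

14

The longest chain is Research→Prototype→UserTest→Package→Marketing = 9+2+8+8+12 = 39; overall finish 39 weeks.
The longest chain containing Support totals 25 weeks.
So Support can slip 39 − 25 = 14 weeks.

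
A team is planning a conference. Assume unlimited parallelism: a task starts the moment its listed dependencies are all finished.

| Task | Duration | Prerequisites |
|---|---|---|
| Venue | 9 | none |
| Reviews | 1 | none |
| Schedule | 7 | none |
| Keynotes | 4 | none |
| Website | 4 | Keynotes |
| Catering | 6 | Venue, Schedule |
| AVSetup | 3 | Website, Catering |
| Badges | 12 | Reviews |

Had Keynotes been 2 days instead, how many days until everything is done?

18

Critical path before the change: Venue→Catering→AVSetup = 9+6+3 = 18 giving 18 days.
Keynotes is off the critical path — its longest chain is 11 days, giving 7 of slack.
No other chain overtakes it, so the finish is 18 days.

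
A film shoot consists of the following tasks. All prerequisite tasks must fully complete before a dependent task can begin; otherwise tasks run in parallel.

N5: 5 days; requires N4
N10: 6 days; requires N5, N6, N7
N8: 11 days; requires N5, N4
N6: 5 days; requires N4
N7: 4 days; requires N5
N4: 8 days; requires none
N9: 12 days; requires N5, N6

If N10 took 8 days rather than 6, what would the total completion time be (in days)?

25

Actual critical path: N4→N5→N9 = 8+5+12 = 25 ⇒ 25 days.
The longest path through N10 is only 23 days, so N10 has float 2.
Now N4→N5→N7→N10 = 8+5+4+8 = 25 is longest, so the finish becomes 25 days.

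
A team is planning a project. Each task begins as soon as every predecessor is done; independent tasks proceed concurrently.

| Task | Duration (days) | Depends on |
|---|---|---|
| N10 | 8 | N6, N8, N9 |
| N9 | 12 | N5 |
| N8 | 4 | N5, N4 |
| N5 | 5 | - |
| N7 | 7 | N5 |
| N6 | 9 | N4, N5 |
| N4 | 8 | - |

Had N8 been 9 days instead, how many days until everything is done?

The binding path is N4→N6→N10 = 8+9+8 = 25; finish at 25 days.
N8 is off the critical path — its longest chain is 20 days, giving 5 of slack.
The critical path is still N4→N6→N10; finish is now 25 days.

25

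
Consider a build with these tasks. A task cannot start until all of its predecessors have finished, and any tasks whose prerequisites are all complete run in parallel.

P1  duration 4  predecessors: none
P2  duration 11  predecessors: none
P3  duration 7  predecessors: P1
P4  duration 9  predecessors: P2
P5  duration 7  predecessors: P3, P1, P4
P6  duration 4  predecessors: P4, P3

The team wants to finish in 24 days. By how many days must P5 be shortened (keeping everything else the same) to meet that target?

Current finish: 27 days; target: 24.
P5 is on every critical path, so each day cut from P5 cuts the finish by one (this holds down to a finish of 24).
Need 27 − 24 = 3 days off P5 → P5 becomes 4 days, finish becomes 24.

3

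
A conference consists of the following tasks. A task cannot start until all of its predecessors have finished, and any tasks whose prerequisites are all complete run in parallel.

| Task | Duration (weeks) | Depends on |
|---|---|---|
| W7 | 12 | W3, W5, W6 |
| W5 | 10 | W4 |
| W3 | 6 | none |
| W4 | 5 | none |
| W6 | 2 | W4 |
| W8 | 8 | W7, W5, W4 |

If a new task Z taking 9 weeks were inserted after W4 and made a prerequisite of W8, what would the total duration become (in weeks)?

Originally the project takes 35 weeks.
With Z inserted, W8 now waits for max(W7, W5, W4, Z).
New critical path: W4→W5→W7→W8 = 5+10+12+8 = 35 ⇒ 35 weeks.

35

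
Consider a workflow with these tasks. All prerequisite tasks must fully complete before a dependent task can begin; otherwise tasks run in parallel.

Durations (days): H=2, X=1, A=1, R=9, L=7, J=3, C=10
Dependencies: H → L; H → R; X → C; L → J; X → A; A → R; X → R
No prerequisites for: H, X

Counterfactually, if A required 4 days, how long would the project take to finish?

14

Actual critical path: H→L→J = 2+7+3 = 12 ⇒ 12 days.
A is off the critical path — its longest chain is 11 days, giving 1 of slack.
The binding chain switches to X→A→R = 1+4+9 = 14; finish 14 days.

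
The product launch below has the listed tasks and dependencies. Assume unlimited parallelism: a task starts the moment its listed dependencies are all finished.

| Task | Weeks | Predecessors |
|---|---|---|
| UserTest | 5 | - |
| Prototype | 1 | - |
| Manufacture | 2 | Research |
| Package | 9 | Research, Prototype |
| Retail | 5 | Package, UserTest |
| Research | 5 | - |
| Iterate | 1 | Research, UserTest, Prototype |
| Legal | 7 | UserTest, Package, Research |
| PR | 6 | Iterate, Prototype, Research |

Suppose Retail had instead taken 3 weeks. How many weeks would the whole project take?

Baseline: Research→Package→Legal = 5+9+7 = 21 → 21 weeks.
Retail has 2 weeks of float (longest path through it is 19).
The critical path is still Research→Package→Legal; finish is now 21 weeks.

21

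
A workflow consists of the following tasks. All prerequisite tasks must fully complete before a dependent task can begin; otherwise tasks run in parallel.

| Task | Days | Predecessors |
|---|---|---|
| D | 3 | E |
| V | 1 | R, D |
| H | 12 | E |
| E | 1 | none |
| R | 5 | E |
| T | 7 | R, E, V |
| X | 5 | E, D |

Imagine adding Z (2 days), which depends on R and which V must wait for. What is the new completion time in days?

16

Originally the project takes 14 days.
With Z inserted, V now waits for max(R, D, Z).
New critical path: E→R→Z→V→T = 1+5+2+1+7 = 16 ⇒ 16 days.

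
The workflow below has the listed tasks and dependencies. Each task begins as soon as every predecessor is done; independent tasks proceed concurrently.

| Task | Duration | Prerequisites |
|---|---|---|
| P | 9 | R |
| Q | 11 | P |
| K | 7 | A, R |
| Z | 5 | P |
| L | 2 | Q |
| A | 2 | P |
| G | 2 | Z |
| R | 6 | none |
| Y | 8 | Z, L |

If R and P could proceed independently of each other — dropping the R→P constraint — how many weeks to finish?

With the dependency in place, R→P→Q→L→Y = 6+9+11+2+8 = 36 sets the finish at 36 weeks.
Without R→P, P's earliest start moves from 6 to 0.
After: P→Q→L→Y = 9+11+2+8 = 30 → 30 weeks.

30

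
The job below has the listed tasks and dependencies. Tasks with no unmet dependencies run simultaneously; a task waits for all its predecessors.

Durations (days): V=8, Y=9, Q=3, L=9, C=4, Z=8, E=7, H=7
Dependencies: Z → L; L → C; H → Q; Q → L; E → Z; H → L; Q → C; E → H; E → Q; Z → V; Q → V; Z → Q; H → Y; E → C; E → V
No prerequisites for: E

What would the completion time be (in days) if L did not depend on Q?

Original critical path: E→Z→Q→L→C = 7+8+3+9+4 = 31 ⇒ 31 days.
Without Q→L, L's earliest start moves from 18 to 15.
After: E→Z→L→C = 7+8+9+4 = 28 → 28 days.

28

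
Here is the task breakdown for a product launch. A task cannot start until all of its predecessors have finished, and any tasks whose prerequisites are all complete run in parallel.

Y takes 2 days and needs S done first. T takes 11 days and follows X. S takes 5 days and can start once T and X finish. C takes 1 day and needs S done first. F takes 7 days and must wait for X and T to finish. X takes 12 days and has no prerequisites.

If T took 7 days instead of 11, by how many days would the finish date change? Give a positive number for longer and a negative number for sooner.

Actual critical path: X→T→S→Y = 12+11+5+2 = 30 ⇒ 30 days.
T is on the critical path; changing it to 7 makes that path 26 days.
No other chain overtakes it, so the finish is 26 days.
Change in finish: 26 − 30 = -4 days.

-4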